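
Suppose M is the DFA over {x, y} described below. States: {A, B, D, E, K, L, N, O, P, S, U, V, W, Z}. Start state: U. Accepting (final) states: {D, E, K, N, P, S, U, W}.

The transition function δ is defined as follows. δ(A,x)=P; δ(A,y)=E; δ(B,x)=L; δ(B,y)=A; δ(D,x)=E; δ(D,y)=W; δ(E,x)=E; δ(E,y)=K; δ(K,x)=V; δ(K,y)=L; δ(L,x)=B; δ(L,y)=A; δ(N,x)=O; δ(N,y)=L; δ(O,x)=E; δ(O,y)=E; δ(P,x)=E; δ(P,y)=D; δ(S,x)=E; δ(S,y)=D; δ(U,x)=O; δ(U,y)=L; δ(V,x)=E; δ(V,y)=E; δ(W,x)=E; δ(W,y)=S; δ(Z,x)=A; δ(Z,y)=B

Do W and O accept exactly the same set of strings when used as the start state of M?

No

First remove the unreachable states {N,Z}; 12 states remain.
Start with accepting vs non-accepting: {D,E,K,P,S,U,W} | {A,B,L,O,V}.
Split {D,E,K,P,S,U,W} by δ(·,x) → {D,E,P,S,W} and {K,U}.
Refine {D,E,P,S,W} on symbol y: members go to different blocks, giving {D,P,S,W} and {E}.
Split {A,B,L,O,V} by δ(·,x) → {B,L} and {O,V} and {A}.
The partition is now stable with 6 blocks: {D,P,S,W} | {B,L} | {K,U} | {E} | {O,V} | {A}.
W and O end up in different blocks, so they are distinguishable. For instance, the string 'ε' is accepted from only W.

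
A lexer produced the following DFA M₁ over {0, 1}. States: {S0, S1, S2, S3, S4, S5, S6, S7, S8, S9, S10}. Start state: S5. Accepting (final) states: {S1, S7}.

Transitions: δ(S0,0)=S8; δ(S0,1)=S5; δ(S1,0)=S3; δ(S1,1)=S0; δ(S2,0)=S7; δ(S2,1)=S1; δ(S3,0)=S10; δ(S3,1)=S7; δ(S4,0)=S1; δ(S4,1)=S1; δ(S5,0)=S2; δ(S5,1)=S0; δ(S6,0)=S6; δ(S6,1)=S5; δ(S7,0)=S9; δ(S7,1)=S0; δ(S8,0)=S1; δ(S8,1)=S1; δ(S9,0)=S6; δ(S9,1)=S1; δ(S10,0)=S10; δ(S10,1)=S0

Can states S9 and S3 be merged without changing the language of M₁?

Yes

States {S4} cannot be reached from the start state, so discard them.
Start with accepting vs non-accepting: {S1,S7} | {S0,S2,S3,S5,S6,S8,S9,S10}.
Split {S0,S2,S3,S5,S6,S8,S9,S10} by δ(·,0) → {S0,S3,S5,S6,S9,S10} and {S2,S8}.
Refine {S0,S3,S5,S6,S9,S10} on symbol 0: members go to different blocks, giving {S3,S6,S9,S10} and {S0,S5}.
On input 1, block {S3,S6,S9,S10} splits into {S3,S9} and {S6,S10}.
Stable partition: {S1,S7} | {S3,S9} | {S2,S8} | {S0,S5} | {S6,S10} — 5 equivalence classes.
S9 and S3 lie in the same block of the stable partition, so they are equivalent — no string distinguishes them.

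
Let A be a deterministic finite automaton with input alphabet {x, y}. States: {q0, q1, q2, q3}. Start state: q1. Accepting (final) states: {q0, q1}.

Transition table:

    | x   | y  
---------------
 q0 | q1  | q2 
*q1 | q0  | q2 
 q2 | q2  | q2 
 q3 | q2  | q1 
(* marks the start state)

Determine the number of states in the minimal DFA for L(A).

States {q3} cannot be reached from the start state, so discard them.
P0 = {q0,q1} | {q2}.
Stable partition: {q0,q1} | {q2} — 2 equivalence classes.

2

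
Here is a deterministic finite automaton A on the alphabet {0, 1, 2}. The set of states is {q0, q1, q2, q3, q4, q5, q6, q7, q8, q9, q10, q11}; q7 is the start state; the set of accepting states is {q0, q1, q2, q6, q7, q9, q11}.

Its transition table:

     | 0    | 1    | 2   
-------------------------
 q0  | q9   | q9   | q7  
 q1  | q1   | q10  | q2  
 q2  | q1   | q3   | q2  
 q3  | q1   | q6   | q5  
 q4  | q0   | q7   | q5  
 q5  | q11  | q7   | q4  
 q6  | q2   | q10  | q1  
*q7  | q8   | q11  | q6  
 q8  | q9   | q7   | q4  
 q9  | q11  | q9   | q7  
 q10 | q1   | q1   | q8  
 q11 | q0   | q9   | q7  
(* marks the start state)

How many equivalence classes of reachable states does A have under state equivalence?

P0 = {q0,q1,q2,q6,q7,q9,q11} | {q3,q4,q5,q8,q10}.
On input 0, block {q0,q1,q2,q6,q7,q9,q11} splits into {q0,q1,q2,q6,q9,q11} and {q7}.
Split {q0,q1,q2,q6,q9,q11} by δ(·,1) → {q0,q9,q11} and {q1,q2,q6}.
On input 0, block {q3,q4,q5,q8,q10} splits into {q4,q5,q8} and {q3,q10}.
Stable partition: {q0,q9,q11} | {q4,q5,q8} | {q7} | {q1,q2,q6} | {q3,q10} — 5 equivalence classes.

5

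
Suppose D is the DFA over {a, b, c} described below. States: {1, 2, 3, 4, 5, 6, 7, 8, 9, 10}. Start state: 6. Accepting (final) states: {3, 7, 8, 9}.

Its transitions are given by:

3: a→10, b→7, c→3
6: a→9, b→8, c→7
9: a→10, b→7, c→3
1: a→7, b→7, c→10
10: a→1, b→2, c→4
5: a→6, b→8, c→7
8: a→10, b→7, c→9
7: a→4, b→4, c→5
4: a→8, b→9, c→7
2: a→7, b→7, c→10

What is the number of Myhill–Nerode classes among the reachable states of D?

6

Initial partition by acceptance: {3,7,8,9} | {1,2,4,5,6,10}.
On input b, block {3,7,8,9} splits into {3,8,9} and {7}.
On input a, block {1,2,4,5,6,10} splits into {1,2} and {4,6} and {5,10}.
Refine {5,10} on symbol a: members go to different blocks, giving {5} and {10}.
The partition is now stable with 6 blocks: {3,8,9} | {1,2} | {7} | {4,6} | {5} | {10}.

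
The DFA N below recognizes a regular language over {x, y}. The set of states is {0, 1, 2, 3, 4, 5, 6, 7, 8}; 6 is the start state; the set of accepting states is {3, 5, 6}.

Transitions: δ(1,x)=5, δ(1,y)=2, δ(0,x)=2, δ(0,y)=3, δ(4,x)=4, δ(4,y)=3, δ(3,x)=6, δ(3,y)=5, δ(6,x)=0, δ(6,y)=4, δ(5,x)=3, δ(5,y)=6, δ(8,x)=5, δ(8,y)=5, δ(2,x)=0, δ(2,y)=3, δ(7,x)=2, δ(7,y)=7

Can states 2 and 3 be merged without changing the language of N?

No

Reachable states from the start: {0,2,3,4,5,6}. Unreachable: {1,7,8} — drop them.
P0 = {3,5,6} | {0,2,4}.
Refine {3,5,6} on symbol x: members go to different blocks, giving {3,5} and {6}.
Refine {3,5} on symbol x: members go to different blocks, giving {3} and {5}.
The partition is now stable with 4 blocks: {3} | {0,2,4} | {6} | {5}.
2 and 3 end up in different blocks, so they are distinguishable. For instance, the string 'ε' is accepted from only 3.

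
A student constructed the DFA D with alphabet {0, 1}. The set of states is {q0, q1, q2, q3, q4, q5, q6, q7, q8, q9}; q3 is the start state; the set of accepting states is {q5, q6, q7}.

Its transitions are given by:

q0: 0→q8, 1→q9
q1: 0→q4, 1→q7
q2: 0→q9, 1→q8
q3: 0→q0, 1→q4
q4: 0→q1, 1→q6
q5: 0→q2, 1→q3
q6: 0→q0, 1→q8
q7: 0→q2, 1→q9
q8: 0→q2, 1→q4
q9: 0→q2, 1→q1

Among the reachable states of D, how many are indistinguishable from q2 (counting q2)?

Reachable states from the start: {q0,q1,q2,q3,q4,q6,q7,q8,q9}. Unreachable: {q5} — drop them.
P0 = {q6,q7} | {q0,q1,q2,q3,q4,q8,q9}.
On input 1, block {q0,q1,q2,q3,q4,q8,q9} splits into {q0,q2,q3,q8,q9} and {q1,q4}.
Refine {q0,q2,q3,q8,q9} on symbol 1: members go to different blocks, giving {q3,q8,q9} and {q0,q2}.
Stable partition: {q6,q7} | {q3,q8,q9} | {q1,q4} | {q0,q2} — 4 equivalence classes.
State q2 belongs to the block {q0,q2}, which has 2 states.

2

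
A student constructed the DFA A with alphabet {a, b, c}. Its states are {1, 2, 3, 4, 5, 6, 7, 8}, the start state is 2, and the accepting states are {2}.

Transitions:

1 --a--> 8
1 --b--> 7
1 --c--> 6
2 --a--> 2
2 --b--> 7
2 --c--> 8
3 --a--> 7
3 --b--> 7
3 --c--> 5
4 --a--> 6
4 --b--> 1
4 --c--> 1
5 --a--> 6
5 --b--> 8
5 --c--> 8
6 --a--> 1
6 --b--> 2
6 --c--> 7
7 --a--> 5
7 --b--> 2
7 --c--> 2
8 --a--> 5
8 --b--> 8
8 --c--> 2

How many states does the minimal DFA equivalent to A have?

6

Reachable states from the start: {1,2,5,6,7,8}. Unreachable: {3,4} — drop them.
Start with accepting vs non-accepting: {2} | {1,5,6,7,8}.
Split {1,5,6,7,8} by δ(·,b) → {1,5,8} and {6,7}.
Split {1,5,8} by δ(·,a) → {1,8} and {5}.
Split {1,8} by δ(·,a) → {1} and {8}.
Split {6,7} by δ(·,a) → {6} and {7}.
Stable partition: {2} | {1} | {6} | {5} | {8} | {7} — 6 equivalence classes.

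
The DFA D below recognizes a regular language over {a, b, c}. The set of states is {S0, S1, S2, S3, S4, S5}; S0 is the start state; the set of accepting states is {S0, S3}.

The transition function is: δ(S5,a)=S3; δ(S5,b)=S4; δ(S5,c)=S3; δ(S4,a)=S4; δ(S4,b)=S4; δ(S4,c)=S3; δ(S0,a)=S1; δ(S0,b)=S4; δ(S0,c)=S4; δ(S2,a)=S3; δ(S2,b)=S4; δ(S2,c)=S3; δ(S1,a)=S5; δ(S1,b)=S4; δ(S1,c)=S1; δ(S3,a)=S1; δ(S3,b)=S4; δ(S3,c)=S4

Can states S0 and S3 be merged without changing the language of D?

Reachable states from the start: {S0,S1,S3,S4,S5}. Unreachable: {S2} — drop them.
P0 = {S0,S3} | {S1,S4,S5}.
On input a, block {S1,S4,S5} splits into {S1,S4} and {S5}.
Refine {S1,S4} on symbol a: members go to different blocks, giving {S1} and {S4}.
No further refinement is possible. Final partition (4 blocks): {S0,S3} | {S1} | {S5} | {S4}.
S0 and S3 lie in the same block of the stable partition, so they are equivalent — no string distinguishes them.

Yes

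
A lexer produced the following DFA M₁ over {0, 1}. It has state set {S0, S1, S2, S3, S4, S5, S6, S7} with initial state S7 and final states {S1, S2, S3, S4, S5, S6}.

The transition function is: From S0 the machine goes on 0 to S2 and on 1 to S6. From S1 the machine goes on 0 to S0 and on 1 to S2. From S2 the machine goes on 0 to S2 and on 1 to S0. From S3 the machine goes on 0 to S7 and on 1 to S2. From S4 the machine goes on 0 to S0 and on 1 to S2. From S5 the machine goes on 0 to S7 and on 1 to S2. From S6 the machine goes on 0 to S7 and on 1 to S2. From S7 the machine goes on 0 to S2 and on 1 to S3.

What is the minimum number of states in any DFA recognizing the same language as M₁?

Reachable states from the start: {S0,S2,S3,S6,S7}. Unreachable: {S1,S4,S5} — drop them.
P0 = {S2,S3,S6} | {S0,S7}.
Refine {S2,S3,S6} on symbol 0: members go to different blocks, giving {S3,S6} and {S2}.
Stable partition: {S3,S6} | {S0,S7} | {S2} — 3 equivalence classes.

3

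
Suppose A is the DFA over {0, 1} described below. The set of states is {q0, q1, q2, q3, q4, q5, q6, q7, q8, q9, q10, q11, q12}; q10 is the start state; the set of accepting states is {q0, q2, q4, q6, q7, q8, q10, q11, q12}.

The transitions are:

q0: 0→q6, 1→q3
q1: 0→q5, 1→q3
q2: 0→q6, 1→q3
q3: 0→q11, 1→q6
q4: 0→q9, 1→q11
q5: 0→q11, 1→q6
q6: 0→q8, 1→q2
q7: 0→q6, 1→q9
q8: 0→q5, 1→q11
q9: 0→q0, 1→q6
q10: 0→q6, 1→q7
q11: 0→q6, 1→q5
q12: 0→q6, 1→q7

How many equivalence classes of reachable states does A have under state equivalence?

5

States {q1,q4,q12} cannot be reached from the start state, so discard them.
Initial partition by acceptance: {q0,q2,q6,q7,q8,q10,q11} | {q3,q5,q9}.
On input 0, block {q0,q2,q6,q7,q8,q10,q11} splits into {q0,q2,q6,q7,q10,q11} and {q8}.
Split {q0,q2,q6,q7,q10,q11} by δ(·,0) → {q0,q2,q7,q10,q11} and {q6}.
Refine {q0,q2,q7,q10,q11} on symbol 1: members go to different blocks, giving {q0,q2,q7,q11} and {q10}.
The partition is now stable with 5 blocks: {q0,q2,q7,q11} | {q3,q5,q9} | {q8} | {q6} | {q10}.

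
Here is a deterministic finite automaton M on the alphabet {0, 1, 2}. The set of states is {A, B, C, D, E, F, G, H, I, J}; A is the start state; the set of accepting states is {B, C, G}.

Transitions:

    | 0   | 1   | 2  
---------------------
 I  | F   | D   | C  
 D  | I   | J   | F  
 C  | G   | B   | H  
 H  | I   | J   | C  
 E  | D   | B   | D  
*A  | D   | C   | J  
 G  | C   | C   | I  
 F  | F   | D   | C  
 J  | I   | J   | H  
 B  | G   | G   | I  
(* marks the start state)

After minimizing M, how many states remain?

4

Reachable states from the start: {A,B,C,D,F,G,H,I,J}. Unreachable: {E} — drop them.
P0 = {B,C,G} | {A,D,F,H,I,J}.
Refine {A,D,F,H,I,J} on symbol 1: members go to different blocks, giving {D,F,H,I,J} and {A}.
Refine {D,F,H,I,J} on symbol 2: members go to different blocks, giving {F,H,I} and {D,J}.
The partition is now stable with 4 blocks: {B,C,G} | {F,H,I} | {A} | {D,J}.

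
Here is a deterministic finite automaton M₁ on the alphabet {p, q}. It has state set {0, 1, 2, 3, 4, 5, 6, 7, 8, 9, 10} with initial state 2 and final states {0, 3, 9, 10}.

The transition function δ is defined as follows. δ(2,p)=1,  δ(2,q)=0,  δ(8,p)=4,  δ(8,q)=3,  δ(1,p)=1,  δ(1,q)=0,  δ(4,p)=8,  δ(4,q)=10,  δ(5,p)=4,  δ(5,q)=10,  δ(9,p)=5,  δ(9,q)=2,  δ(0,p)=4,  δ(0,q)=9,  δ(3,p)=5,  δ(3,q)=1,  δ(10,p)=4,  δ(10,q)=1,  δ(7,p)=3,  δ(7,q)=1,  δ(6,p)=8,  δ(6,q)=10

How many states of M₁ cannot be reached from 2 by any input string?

2

Starting at 2 and following transitions, the reachable set is {0, 1, 2, 3, 4, 5, 8, 9, 10}. That leaves 6, 7 unreachable — 2 in total.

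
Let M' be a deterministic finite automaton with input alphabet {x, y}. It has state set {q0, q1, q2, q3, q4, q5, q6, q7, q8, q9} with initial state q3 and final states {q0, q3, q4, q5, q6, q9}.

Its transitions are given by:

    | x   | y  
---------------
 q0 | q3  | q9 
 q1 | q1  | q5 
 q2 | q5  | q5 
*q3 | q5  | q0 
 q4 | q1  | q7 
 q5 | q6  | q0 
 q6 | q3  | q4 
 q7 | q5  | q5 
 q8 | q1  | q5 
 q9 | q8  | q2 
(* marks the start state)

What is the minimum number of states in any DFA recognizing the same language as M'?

6

All states are reachable from the start state.
P0 = {q0,q3,q4,q5,q6,q9} | {q1,q2,q7,q8}.
Split {q0,q3,q4,q5,q6,q9} by δ(·,x) → {q0,q3,q5,q6} and {q4,q9}.
Split {q0,q3,q5,q6} by δ(·,y) → {q0,q6} and {q3,q5}.
Split {q1,q2,q7,q8} by δ(·,x) → {q1,q8} and {q2,q7}.
Split {q3,q5} by δ(·,x) → {q3} and {q5}.
Stable partition: {q0,q6} | {q1,q8} | {q4,q9} | {q3} | {q2,q7} | {q5} — 6 equivalence classes.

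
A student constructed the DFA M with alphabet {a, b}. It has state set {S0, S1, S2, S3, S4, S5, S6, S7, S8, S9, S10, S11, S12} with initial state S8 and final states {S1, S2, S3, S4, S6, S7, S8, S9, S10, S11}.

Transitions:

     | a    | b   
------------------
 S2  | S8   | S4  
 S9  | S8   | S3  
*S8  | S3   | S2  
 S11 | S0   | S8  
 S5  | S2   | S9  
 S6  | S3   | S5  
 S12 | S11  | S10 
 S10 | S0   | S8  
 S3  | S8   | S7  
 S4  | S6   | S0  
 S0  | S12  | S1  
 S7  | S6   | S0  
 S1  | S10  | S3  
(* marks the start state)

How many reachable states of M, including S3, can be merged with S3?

2

Start with accepting vs non-accepting: {S1,S2,S3,S4,S6,S7,S8,S9,S10,S11} | {S0,S5,S12}.
Refine {S1,S2,S3,S4,S6,S7,S8,S9,S10,S11} on symbol a: members go to different blocks, giving {S1,S2,S3,S4,S6,S7,S8,S9} and {S10,S11}.
On input a, block {S1,S2,S3,S4,S6,S7,S8,S9} splits into {S2,S3,S4,S6,S7,S8,S9} and {S1}.
Split {S2,S3,S4,S6,S7,S8,S9} by δ(·,b) → {S2,S3,S8,S9} and {S4,S6,S7}.
Refine {S2,S3,S8,S9} on symbol b: members go to different blocks, giving {S2,S3} and {S8,S9}.
Split {S0,S5,S12} by δ(·,a) → {S0} and {S5} and {S12}.
On input a, block {S4,S6,S7} splits into {S4,S7} and {S6}.
Refine {S8,S9} on symbol a: members go to different blocks, giving {S8} and {S9}.
Stable partition: {S2,S3} | {S0} | {S10,S11} | {S1} | {S4,S7} | {S8} | {S5} | {S12} | {S6} | {S9} — 10 equivalence classes.
State S3 belongs to the block {S2,S3}, which has 2 states.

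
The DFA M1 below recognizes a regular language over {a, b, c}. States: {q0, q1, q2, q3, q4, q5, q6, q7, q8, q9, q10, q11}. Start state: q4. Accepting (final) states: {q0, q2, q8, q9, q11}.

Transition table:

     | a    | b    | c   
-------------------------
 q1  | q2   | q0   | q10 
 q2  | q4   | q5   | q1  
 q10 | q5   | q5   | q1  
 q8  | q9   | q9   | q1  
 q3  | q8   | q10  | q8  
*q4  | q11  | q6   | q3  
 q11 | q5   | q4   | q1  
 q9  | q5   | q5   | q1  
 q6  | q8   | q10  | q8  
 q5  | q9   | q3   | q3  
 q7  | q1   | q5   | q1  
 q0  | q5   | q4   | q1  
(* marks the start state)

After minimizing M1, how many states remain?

States {q7} cannot be reached from the start state, so discard them.
Start with accepting vs non-accepting: {q0,q2,q8,q9,q11} | {q1,q3,q4,q5,q6,q10}.
On input a, block {q0,q2,q8,q9,q11} splits into {q0,q2,q9,q11} and {q8}.
On input a, block {q1,q3,q4,q5,q6,q10} splits into {q1,q4,q5} and {q3,q6} and {q10}.
On input b, block {q1,q4,q5} splits into {q4,q5} and {q1}.
No further refinement is possible. Final partition (6 blocks): {q0,q2,q9,q11} | {q4,q5} | {q8} | {q3,q6} | {q10} | {q1}.

6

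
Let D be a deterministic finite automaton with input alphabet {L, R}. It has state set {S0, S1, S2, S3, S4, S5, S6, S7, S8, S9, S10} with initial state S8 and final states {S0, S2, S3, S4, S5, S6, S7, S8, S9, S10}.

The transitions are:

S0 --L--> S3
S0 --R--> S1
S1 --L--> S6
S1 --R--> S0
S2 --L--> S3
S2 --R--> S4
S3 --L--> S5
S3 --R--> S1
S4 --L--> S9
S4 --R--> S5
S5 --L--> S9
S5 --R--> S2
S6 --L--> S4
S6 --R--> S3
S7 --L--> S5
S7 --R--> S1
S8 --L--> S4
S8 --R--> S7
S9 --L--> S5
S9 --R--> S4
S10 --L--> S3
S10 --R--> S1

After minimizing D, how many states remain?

First remove the unreachable states {S10}; 10 states remain.
Start with accepting vs non-accepting: {S0,S2,S3,S4,S5,S6,S7,S8,S9} | {S1}.
On input R, block {S0,S2,S3,S4,S5,S6,S7,S8,S9} splits into {S2,S4,S5,S6,S8,S9} and {S0,S3,S7}.
Split {S2,S4,S5,S6,S8,S9} by δ(·,L) → {S4,S5,S6,S8,S9} and {S2}.
On input R, block {S4,S5,S6,S8,S9} splits into {S4,S9} and {S6,S8} and {S5}.
Refine {S4,S9} on symbol L: members go to different blocks, giving {S4} and {S9}.
Split {S0,S3,S7} by δ(·,L) → {S3,S7} and {S0}.
No further refinement is possible. Final partition (8 blocks): {S4} | {S1} | {S3,S7} | {S2} | {S6,S8} | {S5} | {S9} | {S0}.

8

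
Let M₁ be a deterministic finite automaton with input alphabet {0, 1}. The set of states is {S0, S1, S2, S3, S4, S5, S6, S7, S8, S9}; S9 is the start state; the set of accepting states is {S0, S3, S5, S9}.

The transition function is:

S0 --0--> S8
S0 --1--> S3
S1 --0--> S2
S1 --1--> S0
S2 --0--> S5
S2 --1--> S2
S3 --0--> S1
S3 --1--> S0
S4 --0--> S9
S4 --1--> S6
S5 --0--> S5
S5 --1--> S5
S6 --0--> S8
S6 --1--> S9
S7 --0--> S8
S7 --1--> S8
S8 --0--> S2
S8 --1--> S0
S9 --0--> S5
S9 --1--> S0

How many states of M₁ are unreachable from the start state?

BFS from S9 reaches {S0, S1, S2, S3, S5, S8, S9}; the 3 state(s) S4, S6, S7 are never visited.

3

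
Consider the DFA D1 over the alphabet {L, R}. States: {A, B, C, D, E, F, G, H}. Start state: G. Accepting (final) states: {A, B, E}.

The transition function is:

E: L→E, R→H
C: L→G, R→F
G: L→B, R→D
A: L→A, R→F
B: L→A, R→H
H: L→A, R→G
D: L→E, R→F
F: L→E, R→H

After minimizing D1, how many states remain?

2

States {C} cannot be reached from the start state, so discard them.
Initial partition by acceptance: {A,B,E} | {D,F,G,H}.
Stable partition: {A,B,E} | {D,F,G,H} — 2 equivalence classes.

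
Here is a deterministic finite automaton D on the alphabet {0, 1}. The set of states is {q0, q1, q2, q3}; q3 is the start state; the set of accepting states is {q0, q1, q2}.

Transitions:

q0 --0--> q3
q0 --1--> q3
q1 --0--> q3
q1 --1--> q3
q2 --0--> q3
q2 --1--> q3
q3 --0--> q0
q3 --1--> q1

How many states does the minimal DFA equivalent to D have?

Reachable states from the start: {q0,q1,q3}. Unreachable: {q2} — drop them.
Initial partition by acceptance: {q0,q1} | {q3}.
Stable partition: {q0,q1} | {q3} — 2 equivalence classes.

2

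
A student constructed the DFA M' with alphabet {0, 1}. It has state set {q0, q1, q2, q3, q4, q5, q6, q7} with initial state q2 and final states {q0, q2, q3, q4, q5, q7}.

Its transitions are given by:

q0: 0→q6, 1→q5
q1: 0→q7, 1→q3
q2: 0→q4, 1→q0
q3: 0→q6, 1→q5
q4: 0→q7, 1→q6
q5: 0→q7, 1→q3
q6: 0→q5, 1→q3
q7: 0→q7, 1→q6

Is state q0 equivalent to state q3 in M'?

Reachable states from the start: {q0,q2,q3,q4,q5,q6,q7}. Unreachable: {q1} — drop them.
P0 = {q0,q2,q3,q4,q5,q7} | {q6}.
Split {q0,q2,q3,q4,q5,q7} by δ(·,0) → {q2,q4,q5,q7} and {q0,q3}.
On input 1, block {q2,q4,q5,q7} splits into {q2,q5} and {q4,q7}.
No further refinement is possible. Final partition (4 blocks): {q2,q5} | {q6} | {q0,q3} | {q4,q7}.
q0 and q3 lie in the same block of the stable partition, so they are equivalent — no string distinguishes them.

Yes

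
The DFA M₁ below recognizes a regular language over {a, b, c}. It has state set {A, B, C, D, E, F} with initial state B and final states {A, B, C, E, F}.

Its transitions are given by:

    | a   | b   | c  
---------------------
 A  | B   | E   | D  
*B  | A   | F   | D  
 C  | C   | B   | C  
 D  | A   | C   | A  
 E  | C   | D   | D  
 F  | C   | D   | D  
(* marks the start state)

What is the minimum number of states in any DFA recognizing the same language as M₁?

4

Start with accepting vs non-accepting: {A,B,C,E,F} | {D}.
On input b, block {A,B,C,E,F} splits into {A,B,C} and {E,F}.
Split {A,B,C} by δ(·,b) → {A,B} and {C}.
No further refinement is possible. Final partition (4 blocks): {A,B} | {D} | {E,F} | {C}.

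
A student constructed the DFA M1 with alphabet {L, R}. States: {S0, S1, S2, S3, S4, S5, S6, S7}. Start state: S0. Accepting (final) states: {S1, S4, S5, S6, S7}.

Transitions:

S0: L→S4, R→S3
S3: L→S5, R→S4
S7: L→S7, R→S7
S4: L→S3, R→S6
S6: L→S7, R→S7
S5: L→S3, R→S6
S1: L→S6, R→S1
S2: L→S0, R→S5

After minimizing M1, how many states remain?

Reachable states from the start: {S0,S3,S4,S5,S6,S7}. Unreachable: {S1,S2} — drop them.
Start with accepting vs non-accepting: {S4,S5,S6,S7} | {S0,S3}.
Refine {S4,S5,S6,S7} on symbol L: members go to different blocks, giving {S4,S5} and {S6,S7}.
Refine {S0,S3} on symbol R: members go to different blocks, giving {S0} and {S3}.
Stable partition: {S4,S5} | {S0} | {S6,S7} | {S3} — 4 equivalence classes.

4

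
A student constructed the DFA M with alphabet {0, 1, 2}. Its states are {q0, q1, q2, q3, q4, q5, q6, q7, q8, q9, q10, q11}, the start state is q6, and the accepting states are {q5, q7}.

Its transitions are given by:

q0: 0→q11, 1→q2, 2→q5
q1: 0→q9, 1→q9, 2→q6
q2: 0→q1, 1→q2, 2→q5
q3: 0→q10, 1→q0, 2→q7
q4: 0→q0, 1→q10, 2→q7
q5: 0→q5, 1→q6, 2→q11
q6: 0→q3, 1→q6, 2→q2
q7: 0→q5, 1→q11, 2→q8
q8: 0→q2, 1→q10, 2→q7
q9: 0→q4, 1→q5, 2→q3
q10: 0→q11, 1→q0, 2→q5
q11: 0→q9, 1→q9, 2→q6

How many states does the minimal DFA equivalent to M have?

All states are reachable from the start state.
Initial partition by acceptance: {q5,q7} | {q0,q1,q2,q3,q4,q6,q8,q9,q10,q11}.
On input 1, block {q0,q1,q2,q3,q4,q6,q8,q9,q10,q11} splits into {q0,q1,q2,q3,q4,q6,q8,q10,q11} and {q9}.
Refine {q0,q1,q2,q3,q4,q6,q8,q10,q11} on symbol 0: members go to different blocks, giving {q0,q2,q3,q4,q6,q8,q10} and {q1,q11}.
Refine {q5,q7} on symbol 1: members go to different blocks, giving {q5} and {q7}.
Refine {q0,q2,q3,q4,q6,q8,q10} on symbol 0: members go to different blocks, giving {q3,q4,q6,q8} and {q0,q2,q10}.
On input 0, block {q3,q4,q6,q8} splits into {q3,q4,q8} and {q6}.
No further refinement is possible. Final partition (7 blocks): {q5} | {q3,q4,q8} | {q9} | {q1,q11} | {q7} | {q0,q2,q10} | {q6}.

7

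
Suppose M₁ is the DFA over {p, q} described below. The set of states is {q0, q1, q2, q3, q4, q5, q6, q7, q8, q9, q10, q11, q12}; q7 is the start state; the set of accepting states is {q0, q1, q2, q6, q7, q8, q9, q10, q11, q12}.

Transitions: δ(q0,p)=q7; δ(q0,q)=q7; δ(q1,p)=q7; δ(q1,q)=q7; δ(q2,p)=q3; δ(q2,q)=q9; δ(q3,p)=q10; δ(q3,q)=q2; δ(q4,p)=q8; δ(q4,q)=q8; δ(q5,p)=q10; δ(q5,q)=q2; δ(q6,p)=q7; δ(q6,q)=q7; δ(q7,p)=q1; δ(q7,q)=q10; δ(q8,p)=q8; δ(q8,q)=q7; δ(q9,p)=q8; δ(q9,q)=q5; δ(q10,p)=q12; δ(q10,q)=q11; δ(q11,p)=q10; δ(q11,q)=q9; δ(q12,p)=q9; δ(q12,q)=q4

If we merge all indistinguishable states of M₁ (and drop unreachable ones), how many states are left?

Reachable states from the start: {q1,q2,q3,q4,q5,q7,q8,q9,q10,q11,q12}. Unreachable: {q0,q6} — drop them.
Initial partition by acceptance: {q1,q2,q7,q8,q9,q10,q11,q12} | {q3,q4,q5}.
On input p, block {q1,q2,q7,q8,q9,q10,q11,q12} splits into {q1,q7,q8,q9,q10,q11,q12} and {q2}.
Split {q1,q7,q8,q9,q10,q11,q12} by δ(·,q) → {q1,q7,q8,q10,q11} and {q9,q12}.
Refine {q1,q7,q8,q10,q11} on symbol p: members go to different blocks, giving {q1,q7,q8,q11} and {q10}.
On input p, block {q1,q7,q8,q11} splits into {q1,q7,q8} and {q11}.
Refine {q1,q7,q8} on symbol q: members go to different blocks, giving {q1,q8} and {q7}.
On input p, block {q1,q8} splits into {q1} and {q8}.
On input p, block {q3,q4,q5} splits into {q3,q5} and {q4}.
On input p, block {q9,q12} splits into {q9} and {q12}.
The partition is now stable with 10 blocks: {q1} | {q3,q5} | {q2} | {q9} | {q10} | {q11} | {q7} | {q8} | {q4} | {q12}.

10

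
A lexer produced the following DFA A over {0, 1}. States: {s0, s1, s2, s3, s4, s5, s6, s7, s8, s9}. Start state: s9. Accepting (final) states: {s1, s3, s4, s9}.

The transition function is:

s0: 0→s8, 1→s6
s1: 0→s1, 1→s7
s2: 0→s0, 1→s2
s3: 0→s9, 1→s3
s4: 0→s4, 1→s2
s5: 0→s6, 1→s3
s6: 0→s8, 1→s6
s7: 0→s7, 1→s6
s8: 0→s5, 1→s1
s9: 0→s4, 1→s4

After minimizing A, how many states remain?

9

All states are reachable from the start state.
Start with accepting vs non-accepting: {s1,s3,s4,s9} | {s0,s2,s5,s6,s7,s8}.
Split {s1,s3,s4,s9} by δ(·,1) → {s1,s4} and {s3,s9}.
On input 1, block {s0,s2,s5,s6,s7,s8} splits into {s0,s2,s6,s7} and {s5} and {s8}.
Split {s0,s2,s6,s7} by δ(·,0) → {s0,s6} and {s2,s7}.
Refine {s3,s9} on symbol 0: members go to different blocks, giving {s3} and {s9}.
Split {s2,s7} by δ(·,0) → {s2} and {s7}.
On input 1, block {s1,s4} splits into {s1} and {s4}.
The partition is now stable with 9 blocks: {s1} | {s0,s6} | {s3} | {s5} | {s8} | {s2} | {s9} | {s7} | {s4}.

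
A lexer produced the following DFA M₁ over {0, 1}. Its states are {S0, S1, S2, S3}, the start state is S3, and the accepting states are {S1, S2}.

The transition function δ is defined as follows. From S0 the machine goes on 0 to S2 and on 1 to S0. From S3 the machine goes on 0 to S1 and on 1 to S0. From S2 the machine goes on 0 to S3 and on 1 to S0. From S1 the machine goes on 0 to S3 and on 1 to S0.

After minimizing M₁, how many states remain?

All states are reachable from the start state.
Initial partition by acceptance: {S1,S2} | {S0,S3}.
Stable partition: {S1,S2} | {S0,S3} — 2 equivalence classes.

2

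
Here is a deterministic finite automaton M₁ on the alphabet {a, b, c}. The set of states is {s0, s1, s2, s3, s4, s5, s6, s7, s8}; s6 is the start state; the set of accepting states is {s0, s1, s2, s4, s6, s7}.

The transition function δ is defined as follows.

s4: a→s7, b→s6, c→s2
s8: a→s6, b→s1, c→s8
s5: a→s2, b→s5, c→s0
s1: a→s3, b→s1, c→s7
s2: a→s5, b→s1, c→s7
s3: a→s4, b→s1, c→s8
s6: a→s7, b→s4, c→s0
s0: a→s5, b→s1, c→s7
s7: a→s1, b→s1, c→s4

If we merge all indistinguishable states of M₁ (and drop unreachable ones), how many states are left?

All states are reachable from the start state.
Initial partition by acceptance: {s0,s1,s2,s4,s6,s7} | {s3,s5,s8}.
Refine {s0,s1,s2,s4,s6,s7} on symbol a: members go to different blocks, giving {s0,s1,s2} and {s4,s6,s7}.
On input a, block {s3,s5,s8} splits into {s3,s8} and {s5}.
Refine {s0,s1,s2} on symbol a: members go to different blocks, giving {s0,s2} and {s1}.
Refine {s4,s6,s7} on symbol a: members go to different blocks, giving {s4,s6} and {s7}.
Stable partition: {s0,s2} | {s3,s8} | {s4,s6} | {s5} | {s1} | {s7} — 6 equivalence classes.

6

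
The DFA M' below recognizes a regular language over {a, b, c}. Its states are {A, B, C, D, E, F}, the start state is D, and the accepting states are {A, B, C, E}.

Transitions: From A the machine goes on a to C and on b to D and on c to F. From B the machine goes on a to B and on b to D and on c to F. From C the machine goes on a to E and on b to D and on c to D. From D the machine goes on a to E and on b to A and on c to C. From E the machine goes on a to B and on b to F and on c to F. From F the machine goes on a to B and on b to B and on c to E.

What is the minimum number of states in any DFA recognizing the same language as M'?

2

Initial partition by acceptance: {A,B,C,E} | {D,F}.
No further refinement is possible. Final partition (2 blocks): {A,B,C,E} | {D,F}.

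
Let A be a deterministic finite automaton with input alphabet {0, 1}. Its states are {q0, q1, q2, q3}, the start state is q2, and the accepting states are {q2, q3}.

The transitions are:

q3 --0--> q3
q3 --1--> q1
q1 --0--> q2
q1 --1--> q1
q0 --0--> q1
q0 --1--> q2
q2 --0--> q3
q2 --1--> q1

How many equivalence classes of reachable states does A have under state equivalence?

States {q0} cannot be reached from the start state, so discard them.
Start with accepting vs non-accepting: {q2,q3} | {q1}.
Stable partition: {q2,q3} | {q1} — 2 equivalence classes.

2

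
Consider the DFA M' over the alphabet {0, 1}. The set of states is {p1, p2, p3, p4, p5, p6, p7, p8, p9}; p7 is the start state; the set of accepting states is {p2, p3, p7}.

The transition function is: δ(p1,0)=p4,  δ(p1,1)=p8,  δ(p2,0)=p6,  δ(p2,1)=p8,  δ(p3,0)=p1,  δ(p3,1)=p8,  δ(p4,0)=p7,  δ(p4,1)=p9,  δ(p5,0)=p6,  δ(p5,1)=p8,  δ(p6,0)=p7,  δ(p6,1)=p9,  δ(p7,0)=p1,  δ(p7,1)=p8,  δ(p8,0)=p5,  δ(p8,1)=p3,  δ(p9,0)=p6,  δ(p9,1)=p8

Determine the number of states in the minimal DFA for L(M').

4

First remove the unreachable states {p2}; 8 states remain.
Start with accepting vs non-accepting: {p3,p7} | {p1,p4,p5,p6,p8,p9}.
Refine {p1,p4,p5,p6,p8,p9} on symbol 0: members go to different blocks, giving {p1,p5,p8,p9} and {p4,p6}.
Refine {p1,p5,p8,p9} on symbol 0: members go to different blocks, giving {p1,p5,p9} and {p8}.
Stable partition: {p3,p7} | {p1,p5,p9} | {p4,p6} | {p8} — 4 equivalence classes.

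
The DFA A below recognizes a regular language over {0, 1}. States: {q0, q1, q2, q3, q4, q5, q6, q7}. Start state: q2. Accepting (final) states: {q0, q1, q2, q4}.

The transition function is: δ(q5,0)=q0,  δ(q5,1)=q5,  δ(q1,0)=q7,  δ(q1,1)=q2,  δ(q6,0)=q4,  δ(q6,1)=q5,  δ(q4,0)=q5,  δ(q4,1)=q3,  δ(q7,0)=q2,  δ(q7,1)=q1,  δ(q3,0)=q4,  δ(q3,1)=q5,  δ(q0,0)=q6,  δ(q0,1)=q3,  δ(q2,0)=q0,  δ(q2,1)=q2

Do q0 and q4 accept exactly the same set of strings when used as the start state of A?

Reachable states from the start: {q0,q2,q3,q4,q5,q6}. Unreachable: {q1,q7} — drop them.
Start with accepting vs non-accepting: {q0,q2,q4} | {q3,q5,q6}.
On input 0, block {q0,q2,q4} splits into {q0,q4} and {q2}.
The partition is now stable with 3 blocks: {q0,q4} | {q3,q5,q6} | {q2}.
q0 and q4 lie in the same block of the stable partition, so they are equivalent — no string distinguishes them.

Yes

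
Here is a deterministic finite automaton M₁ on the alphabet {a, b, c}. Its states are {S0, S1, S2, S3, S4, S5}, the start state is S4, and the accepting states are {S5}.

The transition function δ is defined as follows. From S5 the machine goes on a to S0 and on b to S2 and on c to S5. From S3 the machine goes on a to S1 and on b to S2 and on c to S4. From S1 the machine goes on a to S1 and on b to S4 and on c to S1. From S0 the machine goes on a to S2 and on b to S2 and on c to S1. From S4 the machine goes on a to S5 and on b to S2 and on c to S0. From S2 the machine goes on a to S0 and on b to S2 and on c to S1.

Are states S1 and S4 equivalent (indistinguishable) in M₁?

States {S3} cannot be reached from the start state, so discard them.
Start with accepting vs non-accepting: {S5} | {S0,S1,S2,S4}.
Split {S0,S1,S2,S4} by δ(·,a) → {S0,S1,S2} and {S4}.
Refine {S0,S1,S2} on symbol b: members go to different blocks, giving {S0,S2} and {S1}.
No further refinement is possible. Final partition (4 blocks): {S5} | {S0,S2} | {S4} | {S1}.
S1 and S4 end up in different blocks, so they are distinguishable. For instance, the string 'a' is accepted from only S4.

No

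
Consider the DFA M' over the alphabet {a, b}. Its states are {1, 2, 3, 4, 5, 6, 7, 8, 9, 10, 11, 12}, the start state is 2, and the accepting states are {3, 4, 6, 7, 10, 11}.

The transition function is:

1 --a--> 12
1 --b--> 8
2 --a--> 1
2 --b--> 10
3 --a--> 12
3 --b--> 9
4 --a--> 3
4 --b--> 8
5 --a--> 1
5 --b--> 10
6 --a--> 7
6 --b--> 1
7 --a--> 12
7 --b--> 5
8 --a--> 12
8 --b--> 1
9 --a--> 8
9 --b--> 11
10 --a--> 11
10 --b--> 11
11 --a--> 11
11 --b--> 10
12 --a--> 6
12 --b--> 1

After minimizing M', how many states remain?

First remove the unreachable states {3,4,9}; 9 states remain.
Initial partition by acceptance: {6,7,10,11} | {1,2,5,8,12}.
On input a, block {6,7,10,11} splits into {6,10,11} and {7}.
Split {6,10,11} by δ(·,a) → {10,11} and {6}.
Refine {1,2,5,8,12} on symbol a: members go to different blocks, giving {1,2,5,8} and {12}.
Split {1,2,5,8} by δ(·,a) → {1,8} and {2,5}.
Stable partition: {10,11} | {1,8} | {7} | {6} | {12} | {2,5} — 6 equivalence classes.

6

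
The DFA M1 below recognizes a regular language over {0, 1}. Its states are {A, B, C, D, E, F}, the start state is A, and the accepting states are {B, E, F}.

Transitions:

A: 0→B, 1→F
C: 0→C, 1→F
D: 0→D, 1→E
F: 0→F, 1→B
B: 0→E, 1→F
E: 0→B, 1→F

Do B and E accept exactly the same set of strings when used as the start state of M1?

Reachable states from the start: {A,B,E,F}. Unreachable: {C,D} — drop them.
Initial partition by acceptance: {B,E,F} | {A}.
The partition is now stable with 2 blocks: {B,E,F} | {A}.
B and E lie in the same block of the stable partition, so they are equivalent — no string distinguishes them.

Yes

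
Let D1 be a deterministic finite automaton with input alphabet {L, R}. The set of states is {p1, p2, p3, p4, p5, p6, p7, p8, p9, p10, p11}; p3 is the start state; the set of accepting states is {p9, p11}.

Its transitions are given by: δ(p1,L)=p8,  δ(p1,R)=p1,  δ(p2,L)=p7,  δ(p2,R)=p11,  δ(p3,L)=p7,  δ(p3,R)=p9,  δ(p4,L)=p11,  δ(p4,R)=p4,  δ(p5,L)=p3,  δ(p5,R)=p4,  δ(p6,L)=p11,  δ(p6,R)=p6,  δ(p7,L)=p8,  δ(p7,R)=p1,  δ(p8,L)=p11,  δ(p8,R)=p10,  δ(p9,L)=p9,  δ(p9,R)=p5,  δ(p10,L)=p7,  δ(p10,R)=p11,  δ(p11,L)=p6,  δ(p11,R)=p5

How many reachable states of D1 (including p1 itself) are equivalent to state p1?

2

First remove the unreachable states {p2}; 10 states remain.
Initial partition by acceptance: {p9,p11} | {p1,p3,p4,p5,p6,p7,p8,p10}.
Refine {p9,p11} on symbol L: members go to different blocks, giving {p9} and {p11}.
Split {p1,p3,p4,p5,p6,p7,p8,p10} by δ(·,L) → {p1,p3,p5,p7,p10} and {p4,p6,p8}.
On input L, block {p1,p3,p5,p7,p10} splits into {p3,p5,p10} and {p1,p7}.
Refine {p3,p5,p10} on symbol L: members go to different blocks, giving {p3,p10} and {p5}.
Refine {p3,p10} on symbol R: members go to different blocks, giving {p3} and {p10}.
Split {p4,p6,p8} by δ(·,R) → {p4,p6} and {p8}.
Stable partition: {p9} | {p3} | {p11} | {p4,p6} | {p1,p7} | {p5} | {p10} | {p8} — 8 equivalence classes.
State p1 belongs to the block {p1,p7}, which has 2 states.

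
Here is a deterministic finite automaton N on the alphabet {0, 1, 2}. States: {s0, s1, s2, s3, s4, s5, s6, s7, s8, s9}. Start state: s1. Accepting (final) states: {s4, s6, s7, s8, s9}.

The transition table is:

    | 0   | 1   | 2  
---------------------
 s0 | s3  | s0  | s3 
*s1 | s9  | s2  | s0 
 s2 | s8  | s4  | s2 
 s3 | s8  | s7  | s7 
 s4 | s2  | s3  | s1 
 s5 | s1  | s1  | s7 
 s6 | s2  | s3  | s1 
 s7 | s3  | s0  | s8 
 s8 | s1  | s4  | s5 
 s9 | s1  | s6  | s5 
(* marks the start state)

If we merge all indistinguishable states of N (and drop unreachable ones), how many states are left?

P0 = {s4,s6,s7,s8,s9} | {s0,s1,s2,s3,s5}.
Split {s4,s6,s7,s8,s9} by δ(·,1) → {s4,s6,s7} and {s8,s9}.
On input 2, block {s4,s6,s7} splits into {s4,s6} and {s7}.
On input 0, block {s0,s1,s2,s3,s5} splits into {s1,s2,s3} and {s0,s5}.
Refine {s1,s2,s3} on symbol 1: members go to different blocks, giving {s1} and {s2} and {s3}.
Split {s0,s5} by δ(·,0) → {s0} and {s5}.
The partition is now stable with 8 blocks: {s4,s6} | {s1} | {s8,s9} | {s7} | {s0} | {s2} | {s3} | {s5}.

8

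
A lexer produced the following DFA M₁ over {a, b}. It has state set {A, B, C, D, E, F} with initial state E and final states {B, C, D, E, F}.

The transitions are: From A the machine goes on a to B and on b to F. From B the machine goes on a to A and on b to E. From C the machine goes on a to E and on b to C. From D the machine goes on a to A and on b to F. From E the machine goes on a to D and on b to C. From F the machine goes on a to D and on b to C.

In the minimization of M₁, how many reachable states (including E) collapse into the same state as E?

2

Every state is reachable, so we keep all 6.
P0 = {B,C,D,E,F} | {A}.
Split {B,C,D,E,F} by δ(·,a) → {C,E,F} and {B,D}.
Split {C,E,F} by δ(·,a) → {E,F} and {C}.
No further refinement is possible. Final partition (4 blocks): {E,F} | {A} | {B,D} | {C}.
The equivalence class containing E is {E,F}, of size 2.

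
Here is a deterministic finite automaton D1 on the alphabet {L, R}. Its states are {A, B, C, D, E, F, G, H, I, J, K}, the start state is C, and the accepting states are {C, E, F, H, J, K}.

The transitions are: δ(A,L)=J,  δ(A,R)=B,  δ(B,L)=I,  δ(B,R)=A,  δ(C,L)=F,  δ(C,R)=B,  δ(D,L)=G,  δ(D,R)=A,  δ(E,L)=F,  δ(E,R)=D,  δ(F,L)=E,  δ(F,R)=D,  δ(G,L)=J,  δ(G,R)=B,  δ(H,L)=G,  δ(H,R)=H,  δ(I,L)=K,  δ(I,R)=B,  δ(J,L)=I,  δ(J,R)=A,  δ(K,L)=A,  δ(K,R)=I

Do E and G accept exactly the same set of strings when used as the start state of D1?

Reachable states from the start: {A,B,C,D,E,F,G,I,J,K}. Unreachable: {H} — drop them.
Initial partition by acceptance: {C,E,F,J,K} | {A,B,D,G,I}.
Split {C,E,F,J,K} by δ(·,L) → {C,E,F} and {J,K}.
Split {A,B,D,G,I} by δ(·,L) → {A,G,I} and {B,D}.
Stable partition: {C,E,F} | {A,G,I} | {J,K} | {B,D} — 4 equivalence classes.
E and G end up in different blocks, so they are distinguishable. For instance, the string 'ε' is accepted from only E.

No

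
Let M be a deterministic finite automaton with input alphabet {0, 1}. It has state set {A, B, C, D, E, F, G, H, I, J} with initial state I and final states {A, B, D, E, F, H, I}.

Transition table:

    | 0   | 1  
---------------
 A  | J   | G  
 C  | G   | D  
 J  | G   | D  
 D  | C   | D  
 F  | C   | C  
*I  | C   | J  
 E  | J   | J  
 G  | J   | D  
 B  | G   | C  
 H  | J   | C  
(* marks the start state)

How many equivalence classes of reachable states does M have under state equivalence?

3

States {A,B,E,F,H} cannot be reached from the start state, so discard them.
P0 = {D,I} | {C,G,J}.
Refine {D,I} on symbol 1: members go to different blocks, giving {D} and {I}.
Stable partition: {D} | {C,G,J} | {I} — 3 equivalence classes.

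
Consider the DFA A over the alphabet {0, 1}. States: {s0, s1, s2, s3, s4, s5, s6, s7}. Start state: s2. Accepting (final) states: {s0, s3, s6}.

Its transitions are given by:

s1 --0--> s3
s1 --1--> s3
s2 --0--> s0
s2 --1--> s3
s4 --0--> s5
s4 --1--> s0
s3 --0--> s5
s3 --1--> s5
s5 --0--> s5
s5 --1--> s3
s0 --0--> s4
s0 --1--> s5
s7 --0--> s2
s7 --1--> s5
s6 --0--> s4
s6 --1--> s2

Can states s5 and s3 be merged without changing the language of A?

Reachable states from the start: {s0,s2,s3,s4,s5}. Unreachable: {s1,s6,s7} — drop them.
P0 = {s0,s3} | {s2,s4,s5}.
On input 0, block {s2,s4,s5} splits into {s4,s5} and {s2}.
Stable partition: {s0,s3} | {s4,s5} | {s2} — 3 equivalence classes.
s5 and s3 end up in different blocks, so they are distinguishable. For instance, the string 'ε' is accepted from only s3.

No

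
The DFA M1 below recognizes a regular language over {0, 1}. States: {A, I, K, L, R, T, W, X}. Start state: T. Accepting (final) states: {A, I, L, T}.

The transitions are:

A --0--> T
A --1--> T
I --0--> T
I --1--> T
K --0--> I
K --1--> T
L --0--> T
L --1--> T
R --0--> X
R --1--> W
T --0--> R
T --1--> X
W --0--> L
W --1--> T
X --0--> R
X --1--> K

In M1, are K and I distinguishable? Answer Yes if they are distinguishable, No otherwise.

First remove the unreachable states {A}; 7 states remain.
P0 = {I,L,T} | {K,R,W,X}.
Refine {I,L,T} on symbol 0: members go to different blocks, giving {I,L} and {T}.
Refine {K,R,W,X} on symbol 0: members go to different blocks, giving {K,W} and {R,X}.
Stable partition: {I,L} | {K,W} | {T} | {R,X} — 4 equivalence classes.
K and I end up in different blocks, so they are distinguishable. For instance, the string 'ε' is accepted from only I.

Yes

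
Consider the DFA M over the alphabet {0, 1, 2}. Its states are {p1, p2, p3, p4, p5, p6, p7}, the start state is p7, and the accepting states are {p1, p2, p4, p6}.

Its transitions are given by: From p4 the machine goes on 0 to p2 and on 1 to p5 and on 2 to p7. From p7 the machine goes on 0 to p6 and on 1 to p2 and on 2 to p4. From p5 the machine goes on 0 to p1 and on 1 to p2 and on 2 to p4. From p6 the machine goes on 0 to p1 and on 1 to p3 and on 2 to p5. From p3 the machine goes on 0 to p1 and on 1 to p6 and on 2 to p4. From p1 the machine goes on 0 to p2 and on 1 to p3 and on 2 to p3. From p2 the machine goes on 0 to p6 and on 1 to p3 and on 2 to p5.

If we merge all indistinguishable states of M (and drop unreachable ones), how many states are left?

2

Initial partition by acceptance: {p1,p2,p4,p6} | {p3,p5,p7}.
No further refinement is possible. Final partition (2 blocks): {p1,p2,p4,p6} | {p3,p5,p7}.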